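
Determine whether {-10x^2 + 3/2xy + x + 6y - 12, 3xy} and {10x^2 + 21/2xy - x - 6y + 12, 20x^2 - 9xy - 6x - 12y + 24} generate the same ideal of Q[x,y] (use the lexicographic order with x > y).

For a fixed monomial order, each ideal has a unique reduced Gröbner basis; comparing bases decides equality.
Buchberger on the first generating set:
f_1 = -10x^2 + 3/2xy + x + 6y - 12, LT = x^2.
f_2 = 3xy, LT = xy.

S(f_1,f_2): lcm = x^2y. S = -3/20xy^2 - 1/10xy - 3/5y^2 + 6/5y.
  leading term xy^2: subtract (-1/20y)·f_2 from -3/20xy^2 - 1/10xy - 3/5y^2 + 6/5y → -1/10xy - 3/5y^2 + 6/5y
  leading term xy: subtract (-1/30)·f_2 from -1/10xy - 3/5y^2 + 6/5y → -3/5y^2 + 6/5y
  leading term y^2: no divisor's leading term divides it; move -3/5y^2 to the remainder.
  leading term y: no divisor's leading term divides it; move 6/5y to the remainder.
  remainder -3/5y^2 + 6/5y ≠ 0; add g_3 = -3/5y^2 + 6/5y to the basis.

S(f_1,g_3): leading monomials are coprime, so the S-polynomial reduces to 0 (Buchberger's first criterion).
S(f_2,g_3): lcm = xy^2. S = 2xy.
  leading term xy: subtract (2/3)·f_2 from 2xy → 0
  remainder 0.

Every S-polynomial of the final basis reduces to 0, so we have a Gröbner basis.
Inter-reduce: drop elements whose leading term is divisible by another's, tail-reduce, and make monic.
Reduced Gröbner basis: {x^2 - 1/10x - 3/5y + 6/5, xy, y^2 - 2y}.

Buchberger on the second generating set:
h_1 = 10x^2 + 21/2xy - x - 6y + 12, LT = x^2.
h_2 = 20x^2 - 9xy - 6x - 12y + 24, LT = x^2.

S(h_1,h_2): lcm = x^2. S = 3/2xy + 1/5x.
  leading term xy: no divisor's leading term divides it; move 3/2xy to the remainder.
  leading term x: no divisor's leading term divides it; move 1/5x to the remainder.
  remainder 3/2xy + 1/5x ≠ 0; add k_3 = 3/2xy + 1/5x to the basis.

S(h_1,k_3): lcm = x^2y. S = -2/15x^2 + 21/20xy^2 - 1/10xy - 3/5y^2 + 6/5y.
  leading term x^2: subtract (-1/75)·h_1 from -2/15x^2 + 21/20xy^2 - 1/10xy - 3/5y^2 + 6/5y → 21/20xy^2 + 1/25xy - 1/75x - 3/5y^2 + 28/25y + 4/25
  leading term xy^2: subtract (7/10y)·k_3 from 21/20xy^2 + 1/25xy - 1/75x - 3/5y^2 + 28/25y + 4/25 → -1/10xy - 1/75x - 3/5y^2 + 28/25y + 4/25
  leading term xy: subtract (-1/15)·k_3 from -1/10xy - 1/75x - 3/5y^2 + 28/25y + 4/25 → -3/5y^2 + 28/25y + 4/25
  leading term y^2: no divisor's leading term divides it; move -3/5y^2 to the remainder.
  leading term y: no divisor's leading term divides it; move 28/25y to the remainder.
  leading term 1: no divisor's leading term divides it; move 4/25 to the remainder.
  remainder -3/5y^2 + 28/25y + 4/25 ≠ 0; add k_4 = -3/5y^2 + 28/25y + 4/25 to the basis.

S(h_2,k_3): lcm = x^2y. S = -2/15x^2 - 9/20xy^2 - 3/10xy - 3/5y^2 + 6/5y.
  leading term x^2: subtract (-1/75)·h_1 from -2/15x^2 - 9/20xy^2 - 3/10xy - 3/5y^2 + 6/5y → -9/20xy^2 - 4/25xy - 1/75x - 3/5y^2 + 28/25y + 4/25
  leading term xy^2: subtract (-3/10y)·k_3 from -9/20xy^2 - 4/25xy - 1/75x - 3/5y^2 + 28/25y + 4/25 → -1/10xy - 1/75x - 3/5y^2 + 28/25y + 4/25
  leading term xy: subtract (-1/15)·k_3 from -1/10xy - 1/75x - 3/5y^2 + 28/25y + 4/25 → -3/5y^2 + 28/25y + 4/25
  leading term y^2: subtract (1)·k_4 from -3/5y^2 + 28/25y + 4/25 → 0
  remainder 0.

S(h_1,k_4): leading monomials are coprime, so the S-polynomial reduces to 0 (Buchberger's first criterion).
S(h_2,k_4): leading monomials are coprime, so the S-polynomial reduces to 0 (Buchberger's first criterion).
S(k_3,k_4): lcm = xy^2. S = 2xy + 4/15x.
  leading term xy: subtract (4/3)·k_3 from 2xy + 4/15x → 0
  remainder 0.

Every S-polynomial of the final basis reduces to 0, so we have a Gröbner basis.
Inter-reduce: drop elements whose leading term is divisible by another's, tail-reduce, and make monic.
Reduced Gröbner basis: {x^2 - 6/25x - 3/5y + 6/5, xy + 2/15x, y^2 - 28/15y - 4/15}.

These differ, so the ideals are not equal.

No, the ideals differ.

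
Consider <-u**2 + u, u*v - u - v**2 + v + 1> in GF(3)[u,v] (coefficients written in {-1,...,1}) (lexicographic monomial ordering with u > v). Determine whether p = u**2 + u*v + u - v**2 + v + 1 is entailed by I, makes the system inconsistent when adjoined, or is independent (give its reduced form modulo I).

u**2 + u*v + u - v**2 + v + 1 lies in I (it reduces to 0).

First compute the reduced Gröbner basis of I by Buchberger's algorithm.
f_1 = -u**2 + u, LT = u**2.
f_2 = u*v - u - v**2 + v + 1, LT = u*v.

S(f_1,f_2): lcm = u**2*v. S = u**2 + u*v**2 + u*v - u.
  reduce S modulo (f_1, f_2):
  remainder -u + v**3 + v**2 + 1 ≠ 0; add h_3 = -u + v**3 + v**2 + 1 to the basis.

S(f_1,h_3): lcm = u**2. S = u*v**3 + u*v**2.
  reduce S modulo (f_1, f_2, h_3):
  remainder v**4 + v**2 - v ≠ 0; add h_4 = v**4 + v**2 - v to the basis.

The other S-polynomials (S(f_2,h_3), S(f_1,h_4), S(f_2,h_4), S(h_3,h_4)) all reduce to 0 modulo the current basis, so we have a Gröbner basis.
Inter-reduce: drop elements whose leading term is divisible by another's, tail-reduce, and make monic.
Reduced Gröbner basis: {u - v**3 - v**2 - 1, v**4 + v**2 - v}.
Label its elements g_1 = u - v**3 - v**2 - 1, g_2 = v**4 + v**2 - v.

Reduce p = u**2 + u*v + u - v**2 + v + 1 modulo G:
  leading term u**2: subtract (u)·g_1 from u**2 + u*v + u - v**2 + v + 1 → u*v**3 + u*v**2 + u*v - u - v**2 + v + 1
  leading term u*v**3: subtract (v**3)·g_1 from u*v**3 + u*v**2 + u*v - u - v**2 + v + 1 → u*v**2 + u*v - u + v**6 + v**5 + v**3 - v**2 + v + 1
  leading term u*v**2: subtract (v**2)·g_1 from u*v**2 + u*v - u + v**6 + v**5 + v**3 - v**2 + v + 1 → u*v - u + v**6 - v**5 + v**4 + v**3 + v + 1
  leading term u*v: subtract (v)·g_1 from u*v - u + v**6 - v**5 + v**4 + v**3 + v + 1 → -u + v**6 - v**5 - v**4 - v**3 - v + 1
  leading term u: subtract (-1)·g_1 from -u + v**6 - v**5 - v**4 - v**3 - v + 1 → v**6 - v**5 - v**4 + v**3 - v**2 - v
  leading term v**6: subtract (v**2)·g_2 from v**6 - v**5 - v**4 + v**3 - v**2 - v → -v**5 + v**4 - v**3 - v**2 - v
  leading term v**5: subtract (-v)·g_2 from -v**5 + v**4 - v**3 - v**2 - v → v**4 + v**2 - v
  leading term v**4: subtract (1)·g_2 from v**4 + v**2 - v → 0
  normal form = 0.
Since the normal form is 0, p ∈ I.

The remainder on division by a Gröbner basis is unique — it is the normal form.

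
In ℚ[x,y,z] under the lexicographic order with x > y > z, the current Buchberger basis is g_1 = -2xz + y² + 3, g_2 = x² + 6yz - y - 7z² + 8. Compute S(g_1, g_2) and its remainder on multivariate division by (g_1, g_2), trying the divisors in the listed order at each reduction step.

S(g_1, g_2) = -½xy² - 3/2x - 6yz² + yz + 7z³ - 8z; remainder on division = -½xy² - 3/2x - 6yz² + yz + 7z³ - 8z.

lcm(LM(g_1), LM(g_2)) = x²z.
S = (lcm/LT(g_1))·g_1 − (lcm/LT(g_2))·g_2 = -½xy² - 3/2x - 6yz² + yz + 7z³ - 8z.
Reduce S modulo (g_1, g_2) in that order:
  leading term xy²: no divisor's leading term divides it; move -½xy² to the remainder.
  leading term x: no divisor's leading term divides it; move -3/2x to the remainder.
  leading term yz²: no divisor's leading term divides it; move -6yz² to the remainder.
  leading term yz: no divisor's leading term divides it; move yz to the remainder.
  leading term z³: no divisor's leading term divides it; move 7z³ to the remainder.
  leading term z: no divisor's leading term divides it; move -8z to the remainder.
The remainder -½xy² - 3/2x - 6yz² + yz + 7z³ - 8z is nonzero, so it would be added as the next basis element.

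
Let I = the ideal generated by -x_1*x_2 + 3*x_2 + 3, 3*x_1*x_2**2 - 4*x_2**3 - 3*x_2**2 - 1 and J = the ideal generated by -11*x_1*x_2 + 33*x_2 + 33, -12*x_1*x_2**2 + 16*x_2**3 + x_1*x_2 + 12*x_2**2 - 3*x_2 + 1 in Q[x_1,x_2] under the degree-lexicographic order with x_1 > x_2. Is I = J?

Yes, the ideals are equal.

Since reduced Gröbner bases are canonical representatives of ideals under a given ordering, it suffices to compute and compare them.
Buchberger on the first generating set:
f_1 = -x_1*x_2 + 3*x_2 + 3, LT = x_1*x_2.
f_2 = 3*x_1*x_2**2 - 4*x_2**3 - 3*x_2**2 - 1, LT = x_1*x_2**2.

S(f_1,f_2): lcm = x_1*x_2**2. S = 4/3*x_2**3 - 2*x_2**2 - 3*x_2 + 1/3.
  leading term x_2**3: no divisor's leading term divides it; move 4/3*x_2**3 to the remainder.
  leading term x_2**2: no divisor's leading term divides it; move -2*x_2**2 to the remainder.
  leading term x_2: no divisor's leading term divides it; move -3*x_2 to the remainder.
  leading term 1: no divisor's leading term divides it; move 1/3 to the remainder.
  remainder 4/3*x_2**3 - 2*x_2**2 - 3*x_2 + 1/3 ≠ 0; add g_3 = 4/3*x_2**3 - 2*x_2**2 - 3*x_2 + 1/3 to the basis.

S(f_1,g_3): lcm = x_1*x_2**3. S = 3/2*x_1*x_2**2 - 3*x_2**3 + 9/4*x_1*x_2 - 3*x_2**2 - 1/4*x_1.
  leading term x_1*x_2**2: subtract (-3/2*x_2)·f_1 from 3/2*x_1*x_2**2 - 3*x_2**3 + 9/4*x_1*x_2 - 3*x_2**2 - 1/4*x_1 → -3*x_2**3 + 9/4*x_1*x_2 + 3/2*x_2**2 - 1/4*x_1 + 9/2*x_2
  leading term x_2**3: subtract (-9/4)·g_3 from -3*x_2**3 + 9/4*x_1*x_2 + 3/2*x_2**2 - 1/4*x_1 + 9/2*x_2 → 9/4*x_1*x_2 - 3*x_2**2 - 1/4*x_1 - 9/4*x_2 + 3/4
  leading term x_1*x_2: subtract (-9/4)·f_1 from 9/4*x_1*x_2 - 3*x_2**2 - 1/4*x_1 - 9/4*x_2 + 3/4 → -3*x_2**2 - 1/4*x_1 + 9/2*x_2 + 15/2
  leading term x_2**2: no divisor's leading term divides it; move -3*x_2**2 to the remainder.
  leading term x_1: no divisor's leading term divides it; move -1/4*x_1 to the remainder.
  leading term x_2: no divisor's leading term divides it; move 9/2*x_2 to the remainder.
  leading term 1: no divisor's leading term divides it; move 15/2 to the remainder.
  remainder -3*x_2**2 - 1/4*x_1 + 9/2*x_2 + 15/2 ≠ 0; add g_4 = -3*x_2**2 - 1/4*x_1 + 9/2*x_2 + 15/2 to the basis.

S(f_1,g_4): lcm = x_1*x_2**2. S = -1/12*x_1**2 + 3/2*x_1*x_2 - 3*x_2**2 + 5/2*x_1 - 3*x_2.
  leading term x_1**2: no divisor's leading term divides it; move -1/12*x_1**2 to the remainder.
  leading term x_1*x_2: subtract (-3/2)·f_1 from 3/2*x_1*x_2 - 3*x_2**2 + 5/2*x_1 - 3*x_2 → -3*x_2**2 + 5/2*x_1 + 3/2*x_2 + 9/2
  leading term x_2**2: subtract (1)·g_4 from -3*x_2**2 + 5/2*x_1 + 3/2*x_2 + 9/2 → 11/4*x_1 - 3*x_2 - 3
  leading term x_1: no divisor's leading term divides it; move 11/4*x_1 to the remainder.
  leading term x_2: no divisor's leading term divides it; move -3*x_2 to the remainder.
  leading term 1: no divisor's leading term divides it; move -3 to the remainder.
  remainder -1/12*x_1**2 + 11/4*x_1 - 3*x_2 - 3 ≠ 0; add g_5 = -1/12*x_1**2 + 11/4*x_1 - 3*x_2 - 3 to the basis.

The other S-polynomials (S(f_2,g_3), S(f_2,g_4), S(g_3,g_4), S(f_1,g_5), S(f_2,g_5), S(g_3,g_5), S(g_4,g_5)) all reduce to 0 modulo the current basis, so we have a Gröbner basis.
Inter-reduce: drop elements whose leading term is divisible by another's, tail-reduce, and make monic.
Reduced Gröbner basis: {x_1**2 - 33*x_1 + 36*x_2 + 36, x_1*x_2 - 3*x_2 - 3, x_2**2 + 1/12*x_1 - 3/2*x_2 - 5/2}.

Buchberger on the second generating set:
h_1 = -11*x_1*x_2 + 33*x_2 + 33, LT = x_1*x_2.
h_2 = -12*x_1*x_2**2 + 16*x_2**3 + x_1*x_2 + 12*x_2**2 - 3*x_2 + 1, LT = x_1*x_2**2.

S(h_1,h_2): lcm = x_1*x_2**2. S = 4/3*x_2**3 + 1/12*x_1*x_2 - 2*x_2**2 - 13/4*x_2 + 1/12.
  leading term x_2**3: no divisor's leading term divides it; move 4/3*x_2**3 to the remainder.
  leading term x_1*x_2: subtract (-1/132)·h_1 from 1/12*x_1*x_2 - 2*x_2**2 - 13/4*x_2 + 1/12 → -2*x_2**2 - 3*x_2 + 1/3
  leading term x_2**2: no divisor's leading term divides it; move -2*x_2**2 to the remainder.
  leading term x_2: no divisor's leading term divides it; move -3*x_2 to the remainder.
  leading term 1: no divisor's leading term divides it; move 1/3 to the remainder.
  remainder 4/3*x_2**3 - 2*x_2**2 - 3*x_2 + 1/3 ≠ 0; add k_3 = 4/3*x_2**3 - 2*x_2**2 - 3*x_2 + 1/3 to the basis.

S(h_1,k_3): lcm = x_1*x_2**3. S = 3/2*x_1*x_2**2 - 3*x_2**3 + 9/4*x_1*x_2 - 3*x_2**2 - 1/4*x_1.
  leading term x_1*x_2**2: subtract (-3/22*x_2)·h_1 from 3/2*x_1*x_2**2 - 3*x_2**3 + 9/4*x_1*x_2 - 3*x_2**2 - 1/4*x_1 → -3*x_2**3 + 9/4*x_1*x_2 + 3/2*x_2**2 - 1/4*x_1 + 9/2*x_2
  leading term x_2**3: subtract (-9/4)·k_3 from -3*x_2**3 + 9/4*x_1*x_2 + 3/2*x_2**2 - 1/4*x_1 + 9/2*x_2 → 9/4*x_1*x_2 - 3*x_2**2 - 1/4*x_1 - 9/4*x_2 + 3/4
  leading term x_1*x_2: subtract (-9/44)·h_1 from 9/4*x_1*x_2 - 3*x_2**2 - 1/4*x_1 - 9/4*x_2 + 3/4 → -3*x_2**2 - 1/4*x_1 + 9/2*x_2 + 15/2
  leading term x_2**2: no divisor's leading term divides it; move -3*x_2**2 to the remainder.
  leading term x_1: no divisor's leading term divides it; move -1/4*x_1 to the remainder.
  leading term x_2: no divisor's leading term divides it; move 9/2*x_2 to the remainder.
  leading term 1: no divisor's leading term divides it; move 15/2 to the remainder.
  remainder -3*x_2**2 - 1/4*x_1 + 9/2*x_2 + 15/2 ≠ 0; add k_4 = -3*x_2**2 - 1/4*x_1 + 9/2*x_2 + 15/2 to the basis.

S(h_1,k_4): lcm = x_1*x_2**2. S = -1/12*x_1**2 + 3/2*x_1*x_2 - 3*x_2**2 + 5/2*x_1 - 3*x_2.
  leading term x_1**2: no divisor's leading term divides it; move -1/12*x_1**2 to the remainder.
  leading term x_1*x_2: subtract (-3/22)·h_1 from 3/2*x_1*x_2 - 3*x_2**2 + 5/2*x_1 - 3*x_2 → -3*x_2**2 + 5/2*x_1 + 3/2*x_2 + 9/2
  leading term x_2**2: subtract (1)·k_4 from -3*x_2**2 + 5/2*x_1 + 3/2*x_2 + 9/2 → 11/4*x_1 - 3*x_2 - 3
  leading term x_1: no divisor's leading term divides it; move 11/4*x_1 to the remainder.
  leading term x_2: no divisor's leading term divides it; move -3*x_2 to the remainder.
  leading term 1: no divisor's leading term divides it; move -3 to the remainder.
  remainder -1/12*x_1**2 + 11/4*x_1 - 3*x_2 - 3 ≠ 0; add k_5 = -1/12*x_1**2 + 11/4*x_1 - 3*x_2 - 3 to the basis.

The other S-polynomials (S(h_2,k_3), S(h_2,k_4), S(k_3,k_4), S(h_1,k_5), S(h_2,k_5), S(k_3,k_5), S(k_4,k_5)) all reduce to 0 modulo the current basis, so we have a Gröbner basis.
Inter-reduce: drop elements whose leading term is divisible by another's, tail-reduce, and make monic.
Reduced Gröbner basis: {x_1**2 - 33*x_1 + 36*x_2 + 36, x_1*x_2 - 3*x_2 - 3, x_2**2 + 1/12*x_1 - 3/2*x_2 - 5/2}.

These coincide, so the ideals are equal.
The same test decides containment: I ⊆ J iff every generator of I reduces to 0 modulo a Gröbner basis of J.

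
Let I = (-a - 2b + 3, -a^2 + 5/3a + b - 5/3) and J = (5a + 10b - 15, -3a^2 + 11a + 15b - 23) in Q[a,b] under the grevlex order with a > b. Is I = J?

Since reduced Gröbner bases are canonical representatives of ideals under a given ordering, it suffices to compute and compare them.
Buchberger on the first generating set:
f_1 = -a - 2b + 3, LT = a.
f_2 = -a^2 + 5/3a + b - 5/3, LT = a^2.

S(f_1,f_2): lcm = a^2. S = 2ab - 4/3a + b - 5/3.
  leading term ab: subtract (-2b)·f_1 from 2ab - 4/3a + b - 5/3 → -4b^2 - 4/3a + 7b - 5/3
  leading term b^2: no divisor's leading term divides it; move -4b^2 to the remainder.
  leading term a: subtract (4/3)·f_1 from -4/3a + 7b - 5/3 → 29/3b - 17/3
  leading term b: no divisor's leading term divides it; move 29/3b to the remainder.
  leading term 1: no divisor's leading term divides it; move -17/3 to the remainder.
  remainder -4b^2 + 29/3b - 17/3 ≠ 0; add g_3 = -4b^2 + 29/3b - 17/3 to the basis.

The other S-polynomials (S(f_1,g_3), S(f_2,g_3)) all reduce to 0 modulo the current basis, so we have a Gröbner basis.
Inter-reduce: drop elements whose leading term is divisible by another's, tail-reduce, and make monic.
Reduced Gröbner basis: {b^2 - 29/12b + 17/12, a + 2b - 3}.

Buchberger on the second generating set:
h_1 = 5a + 10b - 15, LT = a.
h_2 = -3a^2 + 11a + 15b - 23, LT = a^2.

S(h_1,h_2): lcm = a^2. S = 2ab + 2/3a + 5b - 23/3.
  leading term ab: subtract (2/5b)·h_1 from 2ab + 2/3a + 5b - 23/3 → -4b^2 + 2/3a + 11b - 23/3
  leading term b^2: no divisor's leading term divides it; move -4b^2 to the remainder.
  leading term a: subtract (2/15)·h_1 from 2/3a + 11b - 23/3 → 29/3b - 17/3
  leading term b: no divisor's leading term divides it; move 29/3b to the remainder.
  leading term 1: no divisor's leading term divides it; move -17/3 to the remainder.
  remainder -4b^2 + 29/3b - 17/3 ≠ 0; add k_3 = -4b^2 + 29/3b - 17/3 to the basis.

The other S-polynomials (S(h_1,k_3), S(h_2,k_3)) all reduce to 0 modulo the current basis, so we have a Gröbner basis.
Inter-reduce: drop elements whose leading term is divisible by another's, tail-reduce, and make monic.
Reduced Gröbner basis: {b^2 - 29/12b + 17/12, a + 2b - 3}.

The two bases agree; hence the ideals are identical.

Yes, the ideals are equal.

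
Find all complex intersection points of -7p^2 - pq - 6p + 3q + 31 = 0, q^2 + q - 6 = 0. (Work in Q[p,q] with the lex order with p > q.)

Compute a lex Gröbner basis by Buchberger's algorithm.
f_1 = -7p^2 - pq - 6p + 3q + 31, LT = p^2.
f_2 = q^2 + q - 6, LT = q^2.

The S-polynomials (S(f_1,f_2)) all reduce to 0 modulo the current basis, so we have a Gröbner basis.
Inter-reduce: drop elements whose leading term is divisible by another's, tail-reduce, and make monic.
Reduced Gröbner basis: {p^2 + 1/7pq + 6/7p - 3/7q - 31/7, q^2 + q - 6}.

From the last basis element, q^2 + q - 6 = 0, so q takes values in {-3, 2}. Each choice, substituted upward through the basis, yields the corresponding point(s) of the solution set.
  q = -3: the earlier basis element becomes p^2 + 3/7p - 22/7 = 0, giving p = -2, 11/7 — points (-2, -3), (11/7, -3).
  q = 2: the earlier basis element becomes p^2 + 8/7p - 37/7 = 0, giving p = -4/7 + 5*sqrt(11)/7, -5*sqrt(11)/7 - 4/7 — points (-4/7 + 5*sqrt(11)/7, 2), (-5*sqrt(11)/7 - 4/7, 2).

{(-2, -3), (11/7, -3), (-4/7 + 5*sqrt(11)/7, 2), (-5*sqrt(11)/7 - 4/7, 2)}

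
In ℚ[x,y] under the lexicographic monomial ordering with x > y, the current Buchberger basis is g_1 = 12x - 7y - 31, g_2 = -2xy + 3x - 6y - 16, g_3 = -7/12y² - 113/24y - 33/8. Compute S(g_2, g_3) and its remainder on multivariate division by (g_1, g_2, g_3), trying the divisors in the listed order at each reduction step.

lcm(LM(g_2), LM(g_3)) = xy².
S = (lcm/LT(g_2))·g_2 − (lcm/LT(g_3))·g_3 = -67/7xy - 99/14x + 3y² + 8y.
Reduce S modulo (g_1, g_2, g_3) in that order:
  leading term xy: subtract (-67/84y)·g_1 from -67/7xy - 99/14x + 3y² + 8y → -99/14x - 31/12y² - 1405/84y
  leading term x: subtract (-33/56)·g_1 from -99/14x - 31/12y² - 1405/84y → -31/12y² - 3503/168y - 1023/56
  leading term y²: subtract (31/7)·g_3 from -31/12y² - 3503/168y - 1023/56 → 0
The remainder is 0, so this S-polynomial contributes no new basis element.

S(g_2, g_3) = -67/7xy - 99/14x + 3y² + 8y; remainder on division = 0.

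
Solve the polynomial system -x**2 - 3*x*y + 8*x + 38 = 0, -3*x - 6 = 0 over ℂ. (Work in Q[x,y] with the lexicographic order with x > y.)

{(-2, -3)}

Compute a lex Gröbner basis by Buchberger's algorithm.
f_1 = -x**2 - 3*x*y + 8*x + 38, LT = x**2.
f_2 = -3*x - 6, LT = x.

S(f_1,f_2): lcm = x**2. S = 3*x*y - 10*x - 38.
  leading term x*y: subtract (-y)·f_2 from 3*x*y - 10*x - 38 → -10*x - 6*y - 38
  leading term x: subtract (10/3)·f_2 from -10*x - 6*y - 38 → -6*y - 18
  leading term y: no divisor's leading term divides it; move -6*y to the remainder.
  leading term 1: no divisor's leading term divides it; move -18 to the remainder.
  remainder -6*y - 18 ≠ 0; add h_3 = -6*y - 18 to the basis.

S(f_1,h_3): leading monomials are coprime, so the S-polynomial reduces to 0 (Buchberger's first criterion).
S(f_2,h_3): leading monomials are coprime, so the S-polynomial reduces to 0 (Buchberger's first criterion).
Every S-polynomial of the final basis reduces to 0, so we have a Gröbner basis.
Inter-reduce: drop elements whose leading term is divisible by another's, tail-reduce, and make monic.
Reduced Gröbner basis: {x + 2, y + 3}.

Since the basis is lex-ordered, y + 3 is univariate in y. Its roots are {-3}. Back-substituting each root into the other basis elements fixes the other coordinates.
  y = -3: the earlier basis element becomes x + 2 = 0, giving x = -2 — point (-2, -3).
Substituting each solution back into the original system confirms all equations vanish.
Zero-dimensionality of the ideal guarantees finitely many solutions over ℂ.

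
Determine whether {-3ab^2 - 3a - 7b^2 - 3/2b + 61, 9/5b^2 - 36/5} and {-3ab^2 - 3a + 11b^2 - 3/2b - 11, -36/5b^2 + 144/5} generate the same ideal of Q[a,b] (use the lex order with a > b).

Yes, the ideals are equal.

Two ideals are equal iff their reduced Gröbner bases coincide (the reduced basis is unique for a fixed ordering).
Buchberger on the first generating set:
f_1 = -3ab^2 - 3a - 7b^2 - 3/2b + 61, LT = ab^2.
f_2 = 9/5b^2 - 36/5, LT = b^2.

S(f_1,f_2): lcm = ab^2. S = 5a + 7/3b^2 + 1/2b - 61/3.
  leading term a: no divisor's leading term divides it; move 5a to the remainder.
  leading term b^2: subtract (35/27)·f_2 from 7/3b^2 + 1/2b - 61/3 → 1/2b - 11
  leading term b: no divisor's leading term divides it; move 1/2b to the remainder.
  leading term 1: no divisor's leading term divides it; move -11 to the remainder.
  remainder 5a + 1/2b - 11 ≠ 0; add g_3 = 5a + 1/2b - 11 to the basis.

The other S-polynomials (S(f_1,g_3), S(f_2,g_3)) all reduce to 0 modulo the current basis, so we have a Gröbner basis.
Inter-reduce: drop elements whose leading term is divisible by another's, tail-reduce, and make monic.
Reduced Gröbner basis: {a + 1/10b - 11/5, b^2 - 4}.

Buchberger on the second generating set:
h_1 = -3ab^2 - 3a + 11b^2 - 3/2b - 11, LT = ab^2.
h_2 = -36/5b^2 + 144/5, LT = b^2.

S(h_1,h_2): lcm = ab^2. S = 5a - 11/3b^2 + 1/2b + 11/3.
  leading term a: no divisor's leading term divides it; move 5a to the remainder.
  leading term b^2: subtract (55/108)·h_2 from -11/3b^2 + 1/2b + 11/3 → 1/2b - 11
  leading term b: no divisor's leading term divides it; move 1/2b to the remainder.
  leading term 1: no divisor's leading term divides it; move -11 to the remainder.
  remainder 5a + 1/2b - 11 ≠ 0; add k_3 = 5a + 1/2b - 11 to the basis.

The other S-polynomials (S(h_1,k_3), S(h_2,k_3)) all reduce to 0 modulo the current basis, so we have a Gröbner basis.
Inter-reduce: drop elements whose leading term is divisible by another's, tail-reduce, and make monic.
Reduced Gröbner basis: {a + 1/10b - 11/5, b^2 - 4}.

Same reduced basis, so the two generating sets span the same ideal.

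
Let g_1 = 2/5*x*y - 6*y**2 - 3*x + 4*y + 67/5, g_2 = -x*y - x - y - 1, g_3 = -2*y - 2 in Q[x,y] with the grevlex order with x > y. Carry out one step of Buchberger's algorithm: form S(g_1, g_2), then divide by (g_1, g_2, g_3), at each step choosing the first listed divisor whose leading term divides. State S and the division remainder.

S(g_1, g_2) = -15*y**2 - 17/2*x + 9*y + 65/2; remainder on division = -17/2*x + 17/2.

lcm(LM(g_1), LM(g_2)) = x*y.
S = (lcm/LT(g_1))·g_1 − (lcm/LT(g_2))·g_2 = -15*y**2 - 17/2*x + 9*y + 65/2.
Reduce S modulo (g_1, g_2, g_3) in that order:
  leading term y**2: subtract (15/2*y)·g_3 from -15*y**2 - 17/2*x + 9*y + 65/2 → -17/2*x + 24*y + 65/2
  leading term x: no divisor's leading term divides it; move -17/2*x to the remainder.
  leading term y: subtract (-12)·g_3 from 24*y + 65/2 → 17/2
  leading term 1: no divisor's leading term divides it; move 17/2 to the remainder.
The remainder -17/2*x + 17/2 is nonzero, so it would be added as the next basis element.
An S-polynomial is built so that the two leading terms cancel; whether anything survives reduction is exactly the Gröbner-basis criterion.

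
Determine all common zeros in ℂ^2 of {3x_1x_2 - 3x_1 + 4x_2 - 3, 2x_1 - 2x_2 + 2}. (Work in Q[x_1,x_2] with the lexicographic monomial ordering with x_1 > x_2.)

Compute a lex Gröbner basis by Buchberger's algorithm.
f_1 = 3x_1x_2 - 3x_1 + 4x_2 - 3, LT = x_1x_2.
f_2 = 2x_1 - 2x_2 + 2, LT = x_1.

S(f_1,f_2): lcm = x_1x_2. S = -x_1 + x_2^2 + 1/3x_2 - 1.
  reduce S modulo (f_1, f_2):
  remainder x_2^2 - 2/3x_2 ≠ 0; add h_3 = x_2^2 - 2/3x_2 to the basis.

The other S-polynomials (S(f_1,h_3), S(f_2,h_3)) all reduce to 0 modulo the current basis, so we have a Gröbner basis.
Inter-reduce: drop elements whose leading term is divisible by another's, tail-reduce, and make monic.
Reduced Gröbner basis: {x_1 - x_2 + 1, x_2^2 - 2/3x_2}.

From the last basis element, x_2^2 - 2/3x_2 = 0, so x_2 takes values in {0, 2/3}. Each choice, substituted upward through the basis, yields the corresponding point(s) of the solution set.
  x_2 = 0: the earlier basis element becomes x_1 + 1 = 0, giving x_1 = -1 — point (-1, 0).
  x_2 = 2/3: the earlier basis element becomes x_1 + 1/3 = 0, giving x_1 = -1/3 — point (-1/3, 2/3).

{(-1, 0), (-1/3, 2/3)}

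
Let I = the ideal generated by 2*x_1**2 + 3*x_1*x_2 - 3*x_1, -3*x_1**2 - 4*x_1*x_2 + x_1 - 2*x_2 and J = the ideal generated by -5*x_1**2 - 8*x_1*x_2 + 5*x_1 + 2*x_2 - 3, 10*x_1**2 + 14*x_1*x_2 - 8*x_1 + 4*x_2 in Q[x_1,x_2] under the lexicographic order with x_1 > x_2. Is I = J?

For a fixed monomial order, each ideal has a unique reduced Gröbner basis; comparing bases decides equality.
Buchberger on the first generating set:
f_1 = 2*x_1**2 + 3*x_1*x_2 - 3*x_1, LT = x_1**2.
f_2 = -3*x_1**2 - 4*x_1*x_2 + x_1 - 2*x_2, LT = x_1**2.

S(f_1,f_2): lcm = x_1**2. S = 1/6*x_1*x_2 - 7/6*x_1 - 2/3*x_2.
  leading term x_1*x_2: no divisor's leading term divides it; move 1/6*x_1*x_2 to the remainder.
  leading term x_1: no divisor's leading term divides it; move -7/6*x_1 to the remainder.
  leading term x_2: no divisor's leading term divides it; move -2/3*x_2 to the remainder.
  remainder 1/6*x_1*x_2 - 7/6*x_1 - 2/3*x_2 ≠ 0; add g_3 = 1/6*x_1*x_2 - 7/6*x_1 - 2/3*x_2 to the basis.

S(f_1,g_3): lcm = x_1**2*x_2. S = 7*x_1**2 + 3/2*x_1*x_2**2 + 5/2*x_1*x_2.
  leading term x_1**2: subtract (7/2)·f_1 from 7*x_1**2 + 3/2*x_1*x_2**2 + 5/2*x_1*x_2 → 3/2*x_1*x_2**2 - 8*x_1*x_2 + 21/2*x_1
  leading term x_1*x_2**2: subtract (9*x_2)·g_3 from 3/2*x_1*x_2**2 - 8*x_1*x_2 + 21/2*x_1 → 5/2*x_1*x_2 + 21/2*x_1 + 6*x_2**2
  leading term x_1*x_2: subtract (15)·g_3 from 5/2*x_1*x_2 + 21/2*x_1 + 6*x_2**2 → 28*x_1 + 6*x_2**2 + 10*x_2
  leading term x_1: no divisor's leading term divides it; move 28*x_1 to the remainder.
  leading term x_2**2: no divisor's leading term divides it; move 6*x_2**2 to the remainder.
  leading term x_2: no divisor's leading term divides it; move 10*x_2 to the remainder.
  remainder 28*x_1 + 6*x_2**2 + 10*x_2 ≠ 0; add g_4 = 28*x_1 + 6*x_2**2 + 10*x_2 to the basis.

S(g_3,g_4): lcm = x_1*x_2. S = -7*x_1 - 3/14*x_2**3 - 5/14*x_2**2 - 4*x_2.
  leading term x_1: subtract (-1/4)·g_4 from -7*x_1 - 3/14*x_2**3 - 5/14*x_2**2 - 4*x_2 → -3/14*x_2**3 + 8/7*x_2**2 - 3/2*x_2
  leading term x_2**3: no divisor's leading term divides it; move -3/14*x_2**3 to the remainder.
  leading term x_2**2: no divisor's leading term divides it; move 8/7*x_2**2 to the remainder.
  leading term x_2: no divisor's leading term divides it; move -3/2*x_2 to the remainder.
  remainder -3/14*x_2**3 + 8/7*x_2**2 - 3/2*x_2 ≠ 0; add g_5 = -3/14*x_2**3 + 8/7*x_2**2 - 3/2*x_2 to the basis.

The other S-polynomials (S(f_2,g_3), S(f_1,g_4), S(f_2,g_4), S(f_1,g_5), S(f_2,g_5), S(g_3,g_5), S(g_4,g_5)) all reduce to 0 modulo the current basis, so we have a Gröbner basis.
Inter-reduce: drop elements whose leading term is divisible by another's, tail-reduce, and make monic.
Reduced Gröbner basis: {x_1 + 3/14*x_2**2 + 5/14*x_2, x_2**3 - 16/3*x_2**2 + 7*x_2}.

Buchberger on the second generating set:
h_1 = -5*x_1**2 - 8*x_1*x_2 + 5*x_1 + 2*x_2 - 3, LT = x_1**2.
h_2 = 10*x_1**2 + 14*x_1*x_2 - 8*x_1 + 4*x_2, LT = x_1**2.

S(h_1,h_2): lcm = x_1**2. S = 1/5*x_1*x_2 - 1/5*x_1 - 4/5*x_2 + 3/5.
  leading term x_1*x_2: no divisor's leading term divides it; move 1/5*x_1*x_2 to the remainder.
  leading term x_1: no divisor's leading term divides it; move -1/5*x_1 to the remainder.
  leading term x_2: no divisor's leading term divides it; move -4/5*x_2 to the remainder.
  leading term 1: no divisor's leading term divides it; move 3/5 to the remainder.
  remainder 1/5*x_1*x_2 - 1/5*x_1 - 4/5*x_2 + 3/5 ≠ 0; add k_3 = 1/5*x_1*x_2 - 1/5*x_1 - 4/5*x_2 + 3/5 to the basis.

S(h_1,k_3): lcm = x_1**2*x_2. S = x_1**2 + 8/5*x_1*x_2**2 + 3*x_1*x_2 - 3*x_1 - 2/5*x_2**2 + 3/5*x_2.
  leading term x_1**2: subtract (-1/5)·h_1 from x_1**2 + 8/5*x_1*x_2**2 + 3*x_1*x_2 - 3*x_1 - 2/5*x_2**2 + 3/5*x_2 → 8/5*x_1*x_2**2 + 7/5*x_1*x_2 - 2*x_1 - 2/5*x_2**2 + x_2 - 3/5
  leading term x_1*x_2**2: subtract (8*x_2)·k_3 from 8/5*x_1*x_2**2 + 7/5*x_1*x_2 - 2*x_1 - 2/5*x_2**2 + x_2 - 3/5 → 3*x_1*x_2 - 2*x_1 + 6*x_2**2 - 19/5*x_2 - 3/5
  leading term x_1*x_2: subtract (15)·k_3 from 3*x_1*x_2 - 2*x_1 + 6*x_2**2 - 19/5*x_2 - 3/5 → x_1 + 6*x_2**2 + 41/5*x_2 - 48/5
  leading term x_1: no divisor's leading term divides it; move x_1 to the remainder.
  leading term x_2**2: no divisor's leading term divides it; move 6*x_2**2 to the remainder.
  leading term x_2: no divisor's leading term divides it; move 41/5*x_2 to the remainder.
  leading term 1: no divisor's leading term divides it; move -48/5 to the remainder.
  remainder x_1 + 6*x_2**2 + 41/5*x_2 - 48/5 ≠ 0; add k_4 = x_1 + 6*x_2**2 + 41/5*x_2 - 48/5 to the basis.

S(k_3,k_4): lcm = x_1*x_2. S = -x_1 - 6*x_2**3 - 41/5*x_2**2 + 28/5*x_2 + 3.
  leading term x_1: subtract (-1)·k_4 from -x_1 - 6*x_2**3 - 41/5*x_2**2 + 28/5*x_2 + 3 → -6*x_2**3 - 11/5*x_2**2 + 69/5*x_2 - 33/5
  leading term x_2**3: no divisor's leading term divides it; move -6*x_2**3 to the remainder.
  leading term x_2**2: no divisor's leading term divides it; move -11/5*x_2**2 to the remainder.
  leading term x_2: no divisor's leading term divides it; move 69/5*x_2 to the remainder.
  leading term 1: no divisor's leading term divides it; move -33/5 to the remainder.
  remainder -6*x_2**3 - 11/5*x_2**2 + 69/5*x_2 - 33/5 ≠ 0; add k_5 = -6*x_2**3 - 11/5*x_2**2 + 69/5*x_2 - 33/5 to the basis.

The other S-polynomials (S(h_2,k_3), S(h_1,k_4), S(h_2,k_4), S(h_1,k_5), S(h_2,k_5), S(k_3,k_5), S(k_4,k_5)) all reduce to 0 modulo the current basis, so we have a Gröbner basis.
Inter-reduce: drop elements whose leading term is divisible by another's, tail-reduce, and make monic.
Reduced Gröbner basis: {x_1 + 6*x_2**2 + 41/5*x_2 - 48/5, x_2**3 + 11/30*x_2**2 - 23/10*x_2 + 11/10}.

The bases are distinct; the ideals are different.
The same test decides containment: I ⊆ J iff every generator of I reduces to 0 modulo a Gröbner basis of J.

No, the ideals differ.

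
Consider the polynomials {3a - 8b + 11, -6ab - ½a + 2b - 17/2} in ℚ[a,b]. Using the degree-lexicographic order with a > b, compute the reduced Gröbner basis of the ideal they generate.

G = {b² - 17/12b + 5/12, a - 8/3b + 11/3}

f_1 = 3a - 8b + 11, LT = a.
f_2 = -6ab - ½a + 2b - 17/2, LT = ab.

S(f_1,f_2): lcm = ab. S = -8/3b² - 1/12a + 4b - 17/12.
  leading term b²: no divisor's leading term divides it; move -8/3b² to the remainder.
  leading term a: subtract (-1/36)·f_1 from -1/12a + 4b - 17/12 → 34/9b - 10/9
  leading term b: no divisor's leading term divides it; move 34/9b to the remainder.
  leading term 1: no divisor's leading term divides it; move -10/9 to the remainder.
  remainder -8/3b² + 34/9b - 10/9 ≠ 0; add g_3 = -8/3b² + 34/9b - 10/9 to the basis.

S(f_1,g_3): leading monomials are coprime, so the S-polynomial reduces to 0 (Buchberger's first criterion).
S(f_2,g_3): lcm = ab². S = 3/2ab - ⅓b² - 5/12a + 17/12b.
  leading term ab: subtract (½b)·f_1 from 3/2ab - ⅓b² - 5/12a + 17/12b → 11/3b² - 5/12a - 49/12b
  leading term b²: subtract (-11/8)·g_3 from 11/3b² - 5/12a - 49/12b → -5/12a + 10/9b - 55/36
  leading term a: subtract (-5/36)·f_1 from -5/12a + 10/9b - 55/36 → 0
  remainder 0.

Every S-polynomial of the final basis reduces to 0, so we have a Gröbner basis.
Inter-reduce: drop elements whose leading term is divisible by another's, tail-reduce, and make monic.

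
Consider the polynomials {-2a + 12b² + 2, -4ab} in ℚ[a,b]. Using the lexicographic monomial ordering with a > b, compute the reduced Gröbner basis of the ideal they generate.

f_1 = -2a + 12b² + 2, LT = a.
f_2 = -4ab, LT = ab.

S(f_1,f_2): lcm = ab. S = -6b³ - b.
  leading term b³: no divisor's leading term divides it; move -6b³ to the remainder.
  leading term b: no divisor's leading term divides it; move -b to the remainder.
  remainder -6b³ - b ≠ 0; add g_3 = -6b³ - b to the basis.

The other S-polynomials (S(f_1,g_3), S(f_2,g_3)) all reduce to 0 modulo the current basis, so we have a Gröbner basis.
Inter-reduce: drop elements whose leading term is divisible by another's, tail-reduce, and make monic.

G = {a - 6b² - 1, b³ + ⅙b}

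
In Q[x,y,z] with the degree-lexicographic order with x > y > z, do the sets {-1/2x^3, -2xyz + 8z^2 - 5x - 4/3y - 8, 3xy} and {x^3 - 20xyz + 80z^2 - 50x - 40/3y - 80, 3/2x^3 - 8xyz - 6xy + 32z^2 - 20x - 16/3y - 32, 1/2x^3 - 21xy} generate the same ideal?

Yes, the ideals are equal.

For a fixed monomial order, each ideal has a unique reduced Gröbner basis; comparing bases decides equality.
Buchberger on the first generating set:
f_1 = -1/2x^3, LT = x^3.
f_2 = -2xyz + 8z^2 - 5x - 4/3y - 8, LT = xyz.
f_3 = 3xy, LT = xy.

S(f_1,f_2): lcm = x^3yz. S = 4x^2z^2 - 5/2x^3 - 2/3x^2y - 4x^2.
  reduce S modulo (f_1, f_2, f_3):
  remainder 4x^2z^2 - 4x^2 ≠ 0; add g_4 = 4x^2z^2 - 4x^2 to the basis.

S(f_2,f_3): lcm = xyz. S = -4z^2 + 5/2x + 2/3y + 4.
  reduce S modulo (f_1, f_2, f_3, g_4):
  remainder -4z^2 + 5/2x + 2/3y + 4 ≠ 0; add g_5 = -4z^2 + 5/2x + 2/3y + 4 to the basis.

The other S-polynomials (S(f_1,f_3), S(f_1,g_4), S(f_2,g_4), S(f_3,g_4), S(f_1,g_5), S(f_2,g_5), S(f_3,g_5), S(g_4,g_5)) all reduce to 0 modulo the current basis, so we have a Gröbner basis.
Inter-reduce: drop elements whose leading term is divisible by another's, tail-reduce, and make monic.
Reduced Gröbner basis: {x^3, xy, z^2 - 5/8x - 1/6y - 1}.

Buchberger on the second generating set:
h_1 = x^3 - 20xyz + 80z^2 - 50x - 40/3y - 80, LT = x^3.
h_2 = 3/2x^3 - 8xyz - 6xy + 32z^2 - 20x - 16/3y - 32, LT = x^3.
h_3 = 1/2x^3 - 21xy, LT = x^3.

S(h_1,h_2): lcm = x^3. S = -44/3xyz + 4xy + 176/3z^2 - 110/3x - 88/9y - 176/3.
  reduce S modulo (h_1, h_2, h_3):
  remainder -44/3xyz + 4xy + 176/3z^2 - 110/3x - 88/9y - 176/3 ≠ 0; add k_4 = -44/3xyz + 4xy + 176/3z^2 - 110/3x - 88/9y - 176/3 to the basis.

S(h_1,h_3): lcm = x^3. S = -20xyz + 42xy + 80z^2 - 50x - 40/3y - 80.
  reduce S modulo (h_1, h_2, h_3, k_4):
  remainder 402/11xy ≠ 0; add k_5 = 402/11xy to the basis.

S(h_1,k_4): lcm = x^3yz. S = -20xy^2z^2 + 3/11x^3y + 4x^2z^2 + 80yz^3 - 5/2x^3 - 2/3x^2y - 50xyz - 40/3y^2z - 4x^2 - 80yz.
  reduce S modulo (h_1, h_2, h_3, k_4, k_5):
  remainder 4x^2z^2 - 240/11yz^2 - 4x^2 + 40/11y^2 + 240/11y ≠ 0; add k_6 = 4x^2z^2 - 240/11yz^2 - 4x^2 + 40/11y^2 + 240/11y to the basis.

S(h_3,k_4): lcm = x^3yz. S = 3/11x^3y + 4x^2z^2 - 42xy^2z - 5/2x^3 - 2/3x^2y - 4x^2.
  reduce S modulo (h_1, h_2, h_3, k_4, k_5, k_6):
  remainder -1608/11yz^2 + 268/11y^2 + 1608/11y ≠ 0; add k_7 = -1608/11yz^2 + 268/11y^2 + 1608/11y to the basis.

S(k_4,k_5): lcm = xyz. S = -3/11xy - 4z^2 + 5/2x + 2/3y + 4.
  reduce S modulo (h_1, h_2, h_3, k_4, k_5, k_6, k_7):
  remainder -4z^2 + 5/2x + 2/3y + 4 ≠ 0; add k_8 = -4z^2 + 5/2x + 2/3y + 4 to the basis.

The other S-polynomials (S(h_2,h_3), S(h_2,k_4), S(h_1,k_5), S(h_2,k_5), S(h_3,k_5), S(h_1,k_6), S(h_2,k_6), S(h_3,k_6), S(k_4,k_6), S(k_5,k_6), S(h_1,k_7), S(h_2,k_7), S(h_3,k_7), S(k_4,k_7), S(k_5,k_7), S(k_6,k_7), S(h_1,k_8), S(h_2,k_8), S(h_3,k_8), S(k_4,k_8), S(k_5,k_8), S(k_6,k_8), S(k_7,k_8)) all reduce to 0 modulo the current basis, so we have a Gröbner basis.
Inter-reduce: drop elements whose leading term is divisible by another's, tail-reduce, and make monic.
Reduced Gröbner basis: {x^3, xy, z^2 - 5/8x - 1/6y - 1}.

Same reduced basis, so the two generating sets span the same ideal.
The choice of monomial ordering does not affect the verdict — as long as both bases are computed under the same ordering, their equality decides ideal equality.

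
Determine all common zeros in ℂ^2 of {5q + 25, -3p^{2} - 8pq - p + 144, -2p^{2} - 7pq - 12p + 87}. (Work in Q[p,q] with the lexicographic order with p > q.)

{(-3, -5)}

Compute a lex Gröbner basis by Buchberger's algorithm.
f_1 = 5q + 25, LT = q.
f_2 = -3p^{2} - 8pq - p + 144, LT = p^{2}.
f_3 = -2p^{2} - 7pq - 12p + 87, LT = p^{2}.

S(f_2,f_3): lcm = p^{2}. S = -\tfrac{5}{6}pq - \tfrac{17}{3}p - \tfrac{9}{2}.
  leading term pq: subtract (-\tfrac{1}{6}p)·f_1 from -\tfrac{5}{6}pq - \tfrac{17}{3}p - \tfrac{9}{2} → -\tfrac{3}{2}p - \tfrac{9}{2}
  leading term p: no divisor's leading term divides it; move -\tfrac{3}{2}p to the remainder.
  leading term 1: no divisor's leading term divides it; move -\tfrac{9}{2} to the remainder.
  remainder -\tfrac{3}{2}p - \tfrac{9}{2} ≠ 0; add h_4 = -\tfrac{3}{2}p - \tfrac{9}{2} to the basis.

The other S-polynomials (S(f_1,f_2), S(f_1,f_3), S(f_1,h_4), S(f_2,h_4), S(f_3,h_4)) all reduce to 0 modulo the current basis, so we have a Gröbner basis.
Inter-reduce: drop elements whose leading term is divisible by another's, tail-reduce, and make monic.
Reduced Gröbner basis: {p + 3, q + 5}.

Since the basis is lex-ordered, q + 5 is univariate in q. Its roots are {-5}. Back-substituting each root into the other basis elements fixes the other coordinates.
  q = -5: the earlier basis element becomes p + 3 = 0, giving p = -3 — point (-3, -5).
Check: every point annihilates each of the original generators.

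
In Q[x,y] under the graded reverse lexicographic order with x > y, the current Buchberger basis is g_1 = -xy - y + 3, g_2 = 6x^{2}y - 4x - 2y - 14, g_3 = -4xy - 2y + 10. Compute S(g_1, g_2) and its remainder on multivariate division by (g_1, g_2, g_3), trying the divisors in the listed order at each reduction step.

lcm(LM(g_1), LM(g_2)) = x^{2}y.
S = (lcm/LT(g_1))·g_1 − (lcm/LT(g_2))·g_2 = xy - \tfrac{7}{3}x + \tfrac{1}{3}y + \tfrac{7}{3}.
Reduce S modulo (g_1, g_2, g_3) in that order:
  leading term xy: subtract (-1)·g_1 from xy - \tfrac{7}{3}x + \tfrac{1}{3}y + \tfrac{7}{3} → -\tfrac{7}{3}x - \tfrac{2}{3}y + \tfrac{16}{3}
  leading term x: no divisor's leading term divides it; move -\tfrac{7}{3}x to the remainder.
  leading term y: no divisor's leading term divides it; move -\tfrac{2}{3}y to the remainder.
  leading term 1: no divisor's leading term divides it; move \tfrac{16}{3} to the remainder.
The remainder -\tfrac{7}{3}x - \tfrac{2}{3}y + \tfrac{16}{3} is nonzero, so it would be added as the next basis element.

S(g_1, g_2) = xy - \tfrac{7}{3}x + \tfrac{1}{3}y + \tfrac{7}{3}; remainder on division = -\tfrac{7}{3}x - \tfrac{2}{3}y + \tfrac{16}{3}.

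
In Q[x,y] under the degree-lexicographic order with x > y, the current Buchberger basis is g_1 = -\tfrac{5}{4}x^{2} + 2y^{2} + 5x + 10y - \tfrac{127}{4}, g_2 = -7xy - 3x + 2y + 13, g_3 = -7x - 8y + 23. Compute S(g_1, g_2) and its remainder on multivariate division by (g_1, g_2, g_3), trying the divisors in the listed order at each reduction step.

S(g_1, g_2) = -\tfrac{8}{5}y^{3} - \tfrac{3}{7}x^{2} - \tfrac{26}{7}xy - 8y^{2} + \tfrac{13}{7}x + \tfrac{127}{5}y; remainder on division = -\tfrac{8}{5}y^{3} - \tfrac{304}{35}y^{2} + \tfrac{32461}{1715}y + \tfrac{16614}{1715}.

lcm(LM(g_1), LM(g_2)) = x^{2}y.
S = (lcm/LT(g_1))·g_1 − (lcm/LT(g_2))·g_2 = -\tfrac{8}{5}y^{3} - \tfrac{3}{7}x^{2} - \tfrac{26}{7}xy - 8y^{2} + \tfrac{13}{7}x + \tfrac{127}{5}y.
Reduce S modulo (g_1, g_2, g_3) in that order:
  leading term y^{3}: no divisor's leading term divides it; move -\tfrac{8}{5}y^{3} to the remainder.
  leading term x^{2}: subtract (\tfrac{12}{35})·g_1 from -\tfrac{3}{7}x^{2} - \tfrac{26}{7}xy - 8y^{2} + \tfrac{13}{7}x + \tfrac{127}{5}y → -\tfrac{26}{7}xy - \tfrac{304}{35}y^{2} + \tfrac{1}{7}x + \tfrac{769}{35}y + \tfrac{381}{35}
  leading term xy: subtract (\tfrac{26}{49})·g_2 from -\tfrac{26}{7}xy - \tfrac{304}{35}y^{2} + \tfrac{1}{7}x + \tfrac{769}{35}y + \tfrac{381}{35} → -\tfrac{304}{35}y^{2} + \tfrac{85}{49}x + \tfrac{5123}{245}y + \tfrac{977}{245}
  leading term y^{2}: no divisor's leading term divides it; move -\tfrac{304}{35}y^{2} to the remainder.
  leading term x: subtract (-\tfrac{85}{343})·g_3 from \tfrac{85}{49}x + \tfrac{5123}{245}y + \tfrac{977}{245} → \tfrac{32461}{1715}y + \tfrac{16614}{1715}
  leading term y: no divisor's leading term divides it; move \tfrac{32461}{1715}y to the remainder.
  leading term 1: no divisor's leading term divides it; move \tfrac{16614}{1715} to the remainder.
The remainder -\tfrac{8}{5}y^{3} - \tfrac{304}{35}y^{2} + \tfrac{32461}{1715}y + \tfrac{16614}{1715} is nonzero, so it would be added as the next basis element.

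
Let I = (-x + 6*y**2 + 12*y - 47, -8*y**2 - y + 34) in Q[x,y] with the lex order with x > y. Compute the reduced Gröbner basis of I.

f_1 = -x + 6*y**2 + 12*y - 47, LT = x.
f_2 = -8*y**2 - y + 34, LT = y**2.

The S-polynomials (S(f_1,f_2)) all reduce to 0 modulo the current basis, so we have a Gröbner basis.

G = {x - 45/4*y + 43/2, y**2 + 1/8*y - 17/4}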